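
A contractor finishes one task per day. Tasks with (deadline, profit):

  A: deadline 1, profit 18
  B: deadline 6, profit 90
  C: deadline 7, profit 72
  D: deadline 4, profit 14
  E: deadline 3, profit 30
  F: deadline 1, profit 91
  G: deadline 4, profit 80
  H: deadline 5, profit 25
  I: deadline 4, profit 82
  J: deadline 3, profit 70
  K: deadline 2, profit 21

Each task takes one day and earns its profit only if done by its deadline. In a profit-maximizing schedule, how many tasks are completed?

Profit order: F=91 B=90 I=82 G=80 C=72 J=70 E=30 H=25 K=21 A=18 D=14
Assign: F→slot 1, B→slot 6, I→slot 4, G→slot 3, C→slot 7, J→slot 2, E skipped, H→slot 5, K skipped, A skipped, D skipped.
Slots: [1:F] [2:J] [3:G] [4:I] [5:H] [6:B] [7:C]
7 of 11 scheduled.

7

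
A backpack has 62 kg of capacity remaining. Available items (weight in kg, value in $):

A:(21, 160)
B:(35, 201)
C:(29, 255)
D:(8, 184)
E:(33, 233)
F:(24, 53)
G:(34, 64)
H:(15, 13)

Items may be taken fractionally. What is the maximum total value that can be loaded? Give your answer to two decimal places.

627.24

Order: D (184/8=23.00) > C (255/29=8.79) > A (160/21=7.62) > E (233/33=7.06) > B (201/35=5.74) > F (53/24=2.21) > G (64/34=1.88) > H (13/15=0.87)
Fill: take D (8 @ 184) → take C (29 @ 255) → take A (21 @ 160) → take 4/33 of E → 28.24; 62/62 used.
Total value = 627.24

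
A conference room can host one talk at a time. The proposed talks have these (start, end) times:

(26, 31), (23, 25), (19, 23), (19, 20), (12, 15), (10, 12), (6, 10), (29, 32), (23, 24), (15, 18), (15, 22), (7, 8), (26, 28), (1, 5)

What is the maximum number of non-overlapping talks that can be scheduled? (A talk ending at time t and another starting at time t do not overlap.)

By end time: (1,5), (7,8), (6,10), (10,12), (12,15), (15,18), (19,20), (15,22), (19,23), (23,24), (23,25), (26,28), (26,31), (29,32).
Pick (1,5); next start ≥ 5 → (7,8); next start ≥ 8 → (10,12); next start ≥ 12 → (12,15); next start ≥ 15 → (15,18); next start ≥ 18 → (19,20); next start ≥ 20 → (23,24); next start ≥ 24 → (26,28); next start ≥ 28 → (29,32).
Selected 9 talks.

9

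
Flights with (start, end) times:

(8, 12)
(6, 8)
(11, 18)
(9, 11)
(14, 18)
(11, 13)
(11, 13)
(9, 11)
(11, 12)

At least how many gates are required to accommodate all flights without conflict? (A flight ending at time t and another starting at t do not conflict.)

5

The answer is the maximum number of intervals overlapping at any instant.
Events (time:±→running): 6:+→1 8:-→0 8:+→1 9:+→2 9:+→3 11:-→2 11:-→1 11:+→2 11:+→3 11:+→4 11:+→5 … peak 5.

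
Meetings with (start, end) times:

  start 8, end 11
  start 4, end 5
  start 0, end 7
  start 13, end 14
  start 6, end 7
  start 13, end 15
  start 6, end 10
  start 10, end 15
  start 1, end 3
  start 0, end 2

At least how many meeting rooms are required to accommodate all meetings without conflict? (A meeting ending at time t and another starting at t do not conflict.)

Events (time:±→running): 0:+→1 0:+→2 1:+→3 … peak 3.

3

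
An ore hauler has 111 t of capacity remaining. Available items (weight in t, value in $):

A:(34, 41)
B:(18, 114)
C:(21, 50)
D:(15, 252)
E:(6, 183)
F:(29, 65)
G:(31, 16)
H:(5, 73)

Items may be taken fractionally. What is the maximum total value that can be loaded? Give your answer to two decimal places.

Greedy by value/weight ratio, highest first.
Order: E (183/6=30.50) > D (252/15=16.80) > H (73/5=14.60) > B (114/18=6.33) > C (50/21=2.38) > F (65/29=2.24) > A (41/34=1.21) > G (16/31=0.52)
Fill: take E (6 @ 183) → take D (15 @ 252) → take H (5 @ 73) → take B (18 @ 114) → take C (21 @ 50) → take F (29 @ 65) → take 17/34 of A → 20.50; 111/111 used.
Total value = 757.50

757.50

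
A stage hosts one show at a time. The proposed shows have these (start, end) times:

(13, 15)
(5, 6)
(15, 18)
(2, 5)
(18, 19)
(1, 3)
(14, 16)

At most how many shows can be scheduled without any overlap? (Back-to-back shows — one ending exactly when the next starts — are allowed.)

5

Order by finish time; keep every interval that doesn't clash with the previous kept one.
By end time: (1,3), (2,5), (5,6), (13,15), (14,16), (15,18), (18,19).
Pick (1,3); next start ≥ 3 → (5,6); next start ≥ 6 → (13,15); next start ≥ 15 → (15,18); next start ≥ 18 → (18,19).
Selected 5 shows.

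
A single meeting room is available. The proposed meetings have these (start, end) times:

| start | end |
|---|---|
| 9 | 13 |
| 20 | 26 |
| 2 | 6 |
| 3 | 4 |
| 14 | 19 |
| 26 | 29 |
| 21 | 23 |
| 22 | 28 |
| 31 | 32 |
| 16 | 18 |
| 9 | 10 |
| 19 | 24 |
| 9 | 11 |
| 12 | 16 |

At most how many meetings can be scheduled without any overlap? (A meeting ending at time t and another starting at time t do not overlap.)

By end time: (3,4), (2,6), (9,10), (9,11), (9,13), (12,16), (16,18), (14,19), (21,23), (19,24), (20,26), (22,28), (26,29), (31,32).
Pick (3,4); next start ≥ 4 → (9,10); next start ≥ 10 → (12,16); next start ≥ 16 → (16,18); next start ≥ 18 → (21,23); next start ≥ 23 → (26,29); next start ≥ 29 → (31,32).
Selected 7 meetings.

7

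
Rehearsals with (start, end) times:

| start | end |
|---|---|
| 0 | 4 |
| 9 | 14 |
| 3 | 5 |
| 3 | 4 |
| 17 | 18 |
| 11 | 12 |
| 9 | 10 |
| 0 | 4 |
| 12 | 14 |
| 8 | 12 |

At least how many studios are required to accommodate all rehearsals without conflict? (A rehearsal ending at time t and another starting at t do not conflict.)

Count concurrent intervals with a sweep; the peak is the room count.
Events (time:±→running): 0:+→1 0:+→2 3:+→3 3:+→4 … peak 4.

4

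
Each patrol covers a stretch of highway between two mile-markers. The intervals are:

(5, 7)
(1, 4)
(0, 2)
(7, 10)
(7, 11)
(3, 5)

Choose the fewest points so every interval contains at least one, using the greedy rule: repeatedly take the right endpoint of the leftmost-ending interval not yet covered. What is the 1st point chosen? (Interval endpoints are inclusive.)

Process intervals by earliest right end; each time one isn't hit yet, stab at its right endpoint.
By right end: [0,2]  [1,4]  [3,5]  [5,7]  [7,10]  [7,11]
[0,2] uncovered → point at 2; [3,5] uncovered → point at 5; [7,10] uncovered → point at 10.
Points: 2, 5, 10 (3 total).

2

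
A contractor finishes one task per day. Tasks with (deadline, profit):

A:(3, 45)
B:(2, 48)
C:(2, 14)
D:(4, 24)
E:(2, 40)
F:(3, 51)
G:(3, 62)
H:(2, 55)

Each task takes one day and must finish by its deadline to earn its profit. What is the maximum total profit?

By profit: G(d3,62), H(d2,55), F(d3,51), B(d2,48), A(d3,45), E(d2,40), D(d4,24), C(d2,14)
G→slot 3; H→slot 2; F→slot 1; B skipped; A skipped; E skipped; D→slot 4; C skipped.
Profit = 51 + 55 + 62 + 24 = 192

192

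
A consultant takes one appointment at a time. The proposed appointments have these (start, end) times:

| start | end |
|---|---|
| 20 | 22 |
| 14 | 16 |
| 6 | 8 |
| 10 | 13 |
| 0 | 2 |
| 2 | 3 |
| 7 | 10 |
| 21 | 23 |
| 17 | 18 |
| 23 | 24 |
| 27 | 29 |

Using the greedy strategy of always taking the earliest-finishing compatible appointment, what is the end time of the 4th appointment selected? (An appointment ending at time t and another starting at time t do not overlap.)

13

Sorted by end: (0,2)  (2,3)  (6,8)  (7,10)  (10,13)  (14,16)  (17,18)  (20,22)  (21,23)  (23,24)  (27,29)
take (0,2); take (2,3); take (6,8); take (10,13); take (14,16); take (17,18); take (20,22); take (23,24); take (27,29).
Selected: (0,2) (2,3) (6,8) (10,13) (14,16) (17,18) (20,22) (23,24) (27,29)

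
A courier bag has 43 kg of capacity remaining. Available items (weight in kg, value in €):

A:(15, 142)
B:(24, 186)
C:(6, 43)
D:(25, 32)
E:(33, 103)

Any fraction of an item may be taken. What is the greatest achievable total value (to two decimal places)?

Ratios (sorted): A 9.47, B 7.75, C 7.17, E 3.12, D 1.28
take A (15 @ 142); take B (24 @ 186); take 4/6 of C → 28.67. Capacity used 43/43.
Total value = 356.67

356.67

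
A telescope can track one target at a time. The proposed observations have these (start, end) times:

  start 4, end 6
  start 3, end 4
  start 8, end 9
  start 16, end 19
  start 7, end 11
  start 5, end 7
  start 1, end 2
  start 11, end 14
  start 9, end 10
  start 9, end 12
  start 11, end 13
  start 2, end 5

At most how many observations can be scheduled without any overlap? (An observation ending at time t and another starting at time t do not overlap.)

7

Sorted by end: (1,2)  (3,4)  (2,5)  (4,6)  (5,7)  (8,9)  (9,10)  (7,11)  (9,12)  (11,13)  (11,14)  (16,19)
take (1,2); take (3,4); take (4,6); take (8,9); take (9,10); take (11,13); take (16,19).
Selected 7 observations.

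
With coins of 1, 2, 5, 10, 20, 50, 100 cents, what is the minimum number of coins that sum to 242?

242 − 2×100→42 − 2×20→2 − 1×2→0
Total coins = 2 + 2 + 1 = 5

5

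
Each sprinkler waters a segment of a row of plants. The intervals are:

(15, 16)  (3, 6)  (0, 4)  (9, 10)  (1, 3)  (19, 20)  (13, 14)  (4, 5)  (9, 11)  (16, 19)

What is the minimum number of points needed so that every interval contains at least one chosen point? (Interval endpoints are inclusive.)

6

By right end: [1,3]  [0,4]  [4,5]  [3,6]  [9,10]  [9,11]  [13,14]  [15,16]  [16,19]  [19,20]
[1,3] uncovered → point at 3; [4,5] uncovered → point at 5; [9,10] uncovered → point at 10; [13,14] uncovered → point at 14; [15,16] uncovered → point at 16; [19,20] uncovered → point at 20.
Points: 3, 5, 10, 14, 16, 20 (6 total).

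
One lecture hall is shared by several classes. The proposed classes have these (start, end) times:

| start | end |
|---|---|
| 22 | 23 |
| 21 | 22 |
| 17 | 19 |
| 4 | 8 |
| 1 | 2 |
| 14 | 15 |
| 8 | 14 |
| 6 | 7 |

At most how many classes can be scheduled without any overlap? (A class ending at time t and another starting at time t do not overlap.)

By end time: (1,2), (6,7), (4,8), (8,14), (14,15), (17,19), (21,22), (22,23).
Pick (1,2); next start ≥ 2 → (6,7); next start ≥ 7 → (8,14); next start ≥ 14 → (14,15); next start ≥ 15 → (17,19); next start ≥ 19 → (21,22); next start ≥ 22 → (22,23).
Selected 7 classes.

7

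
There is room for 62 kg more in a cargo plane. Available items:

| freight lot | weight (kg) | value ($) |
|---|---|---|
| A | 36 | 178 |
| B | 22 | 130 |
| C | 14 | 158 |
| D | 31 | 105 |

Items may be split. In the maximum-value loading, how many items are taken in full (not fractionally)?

Sort by value per unit weight and fill in that order.
Ratios (sorted): C 11.29, B 5.91, A 4.94, D 3.39
take C (14 @ 158); take B (22 @ 130); take 26/36 of A → 128.56. Capacity used 62/62.
2 item(s) taken whole; one partial (take 26/36 of A).

2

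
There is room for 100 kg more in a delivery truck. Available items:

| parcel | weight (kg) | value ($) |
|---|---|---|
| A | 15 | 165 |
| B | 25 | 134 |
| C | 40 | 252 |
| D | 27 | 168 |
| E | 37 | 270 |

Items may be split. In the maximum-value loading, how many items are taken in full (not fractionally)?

Ratios (sorted): A 11.00, E 7.30, C 6.30, D 6.22, B 5.36
take A (15 @ 165); take E (37 @ 270); take C (40 @ 252); take 8/27 of D → 49.78. Capacity used 100/100.
3 item(s) taken whole; one partial (take 8/27 of D).

3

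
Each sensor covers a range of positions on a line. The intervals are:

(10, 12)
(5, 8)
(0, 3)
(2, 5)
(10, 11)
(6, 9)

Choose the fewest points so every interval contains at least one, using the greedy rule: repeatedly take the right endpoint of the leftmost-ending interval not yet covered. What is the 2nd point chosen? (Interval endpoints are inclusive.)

8

Process intervals by earliest right end; each time one isn't hit yet, stab at its right endpoint.
By right end: [0,3]  [2,5]  [5,8]  [6,9]  [10,11]  [10,12]
[0,3] uncovered → point at 3; [5,8] uncovered → point at 8; [10,11] uncovered → point at 11.
Points: 3, 8, 11 (3 total).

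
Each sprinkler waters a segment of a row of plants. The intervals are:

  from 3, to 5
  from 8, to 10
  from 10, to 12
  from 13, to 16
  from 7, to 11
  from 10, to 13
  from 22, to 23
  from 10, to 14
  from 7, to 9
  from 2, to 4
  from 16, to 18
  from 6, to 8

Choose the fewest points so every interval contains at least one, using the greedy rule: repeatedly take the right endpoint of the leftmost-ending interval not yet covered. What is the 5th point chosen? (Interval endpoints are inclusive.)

Sort by right endpoint; whenever an interval is uncovered, place a point at its right end.
By right end: [2,4]  [3,5]  [6,8]  [7,9]  [8,10]  [7,11]  [10,12]  [10,13]  [10,14]  [13,16]  [16,18]  [22,23]
[2,4] uncovered → point at 4; [6,8] uncovered → point at 8; [10,12] uncovered → point at 12; [13,16] uncovered → point at 16; [22,23] uncovered → point at 23.
Points: 4, 8, 12, 16, 23 (5 total).

23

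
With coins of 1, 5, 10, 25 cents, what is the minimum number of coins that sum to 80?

Use the largest denomination that fits, subtract, and repeat.
80 = 3×25 + 1×5
Total coins = 3 + 1 = 4

4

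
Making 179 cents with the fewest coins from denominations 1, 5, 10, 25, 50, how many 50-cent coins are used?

Greedy: take as many of the largest coin as possible, then repeat with the remainder.
179 = 3×50 + 1×25 + 4×1
Count of 50: 3

3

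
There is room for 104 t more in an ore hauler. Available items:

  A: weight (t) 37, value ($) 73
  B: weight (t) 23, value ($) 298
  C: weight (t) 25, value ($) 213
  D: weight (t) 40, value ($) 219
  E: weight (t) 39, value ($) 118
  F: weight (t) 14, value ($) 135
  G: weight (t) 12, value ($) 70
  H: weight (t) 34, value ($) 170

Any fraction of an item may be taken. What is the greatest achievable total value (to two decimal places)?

880.25

Greedy by value/weight ratio, highest first.
Order: B (298/23=12.96) > F (135/14=9.64) > C (213/25=8.52) > G (70/12=5.83) > D (219/40=5.47) > H (170/34=5.00) > E (118/39=3.03) > A (73/37=1.97)
Fill: take B (23 @ 298) → take F (14 @ 135) → take C (25 @ 213) → take G (12 @ 70) → take 30/40 of D → 164.25; 104/104 used.
Total value = 880.25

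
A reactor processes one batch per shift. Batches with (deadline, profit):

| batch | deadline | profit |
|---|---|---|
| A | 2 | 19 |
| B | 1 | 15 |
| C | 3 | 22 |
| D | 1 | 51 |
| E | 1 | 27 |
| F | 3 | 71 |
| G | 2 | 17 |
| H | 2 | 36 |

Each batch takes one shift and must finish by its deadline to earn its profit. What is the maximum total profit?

Sort by profit descending; place each in the latest free slot ≤ its deadline.
Profit order: F=71 D=51 H=36 E=27 C=22 A=19 G=17 B=15
Assign: F→slot 3, D→slot 1, H→slot 2, E skipped, C skipped, A skipped, G skipped, B skipped.
Slots: [1:D] [2:H] [3:F]
Profit = 51 + 36 + 71 = 158

158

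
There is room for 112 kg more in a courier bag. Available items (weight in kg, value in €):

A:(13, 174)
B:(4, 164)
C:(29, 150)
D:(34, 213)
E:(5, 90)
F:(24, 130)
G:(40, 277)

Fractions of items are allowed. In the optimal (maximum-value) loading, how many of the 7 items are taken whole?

5

Order: B (164/4=41.00) > E (90/5=18.00) > A (174/13=13.38) > G (277/40=6.92) > D (213/34=6.26) > F (130/24=5.42) > C (150/29=5.17)
Fill: take B (4 @ 164) → take E (5 @ 90) → take A (13 @ 174) → take G (40 @ 277) → take D (34 @ 213) → take 16/24 of F → 86.67; 112/112 used.
5 item(s) taken whole; one partial (take 16/24 of F).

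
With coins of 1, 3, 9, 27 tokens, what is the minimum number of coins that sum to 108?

4

108 − 4×27→0
Total coins = 4 = 4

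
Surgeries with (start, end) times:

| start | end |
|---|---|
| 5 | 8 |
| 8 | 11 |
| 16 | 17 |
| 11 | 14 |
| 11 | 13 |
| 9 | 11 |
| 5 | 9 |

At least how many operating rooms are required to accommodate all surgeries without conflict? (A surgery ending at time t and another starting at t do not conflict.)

2

starts: [5, 5, 8, 9, 11, 11, 16]
ends:   [8, 9, 11, 11, 13, 14, 17]
s5→1 s5→2  — peak 2.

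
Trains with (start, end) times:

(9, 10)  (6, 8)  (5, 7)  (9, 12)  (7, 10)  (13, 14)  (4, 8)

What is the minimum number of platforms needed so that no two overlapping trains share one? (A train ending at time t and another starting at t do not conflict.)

The answer is the maximum number of intervals overlapping at any instant.
starts: [4, 5, 6, 7, 9, 9, 13]
ends:   [7, 8, 8, 10, 10, 12, 14]
s4→1 s5→2 s6→3  — peak 3.

3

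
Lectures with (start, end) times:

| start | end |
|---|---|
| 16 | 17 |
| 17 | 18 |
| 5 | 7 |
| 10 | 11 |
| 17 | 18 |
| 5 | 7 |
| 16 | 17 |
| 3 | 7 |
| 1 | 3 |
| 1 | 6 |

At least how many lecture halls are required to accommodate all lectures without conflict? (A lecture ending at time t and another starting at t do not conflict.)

starts: [1, 1, 3, 5, 5, 10, 16, 16, 17, 17]
ends:   [3, 6, 7, 7, 7, 11, 17, 17, 18, 18]
s1→1 s1→2 e3→1 s3→2 s5→3 s5→4  — peak 4.

4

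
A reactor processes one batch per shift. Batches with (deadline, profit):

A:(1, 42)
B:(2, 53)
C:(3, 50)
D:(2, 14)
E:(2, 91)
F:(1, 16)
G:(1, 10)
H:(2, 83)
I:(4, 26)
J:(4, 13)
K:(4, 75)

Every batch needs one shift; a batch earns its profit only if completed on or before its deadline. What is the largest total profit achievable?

299

Profit order: E=91 H=83 K=75 B=53 C=50 A=42 I=26 F=16 D=14 J=13 G=10
Assign: E→slot 2, H→slot 1, K→slot 4, B skipped, C→slot 3, A skipped, I skipped, F skipped, D skipped, J skipped, G skipped.
Slots: [1:H] [2:E] [3:C] [4:K]
Profit = 83 + 91 + 50 + 75 = 299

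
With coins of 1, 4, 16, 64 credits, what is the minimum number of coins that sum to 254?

11

Use the largest denomination that fits, subtract, and repeat.
254 − 3×64→62 − 3×16→14 − 3×4→2 − 2×1→0
Total coins = 3 + 3 + 3 + 2 = 11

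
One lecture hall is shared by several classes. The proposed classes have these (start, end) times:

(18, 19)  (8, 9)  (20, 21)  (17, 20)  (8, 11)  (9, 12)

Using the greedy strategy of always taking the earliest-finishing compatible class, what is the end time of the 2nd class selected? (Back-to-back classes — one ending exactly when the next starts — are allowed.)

Sort by end time and greedily take each interval whose start is ≥ the last chosen end.
By end time: (8,9), (8,11), (9,12), (18,19), (17,20), (20,21).
Pick (8,9); next start ≥ 9 → (9,12); next start ≥ 12 → (18,19); next start ≥ 19 → (20,21).
Selected: (8,9) (9,12) (18,19) (20,21)

12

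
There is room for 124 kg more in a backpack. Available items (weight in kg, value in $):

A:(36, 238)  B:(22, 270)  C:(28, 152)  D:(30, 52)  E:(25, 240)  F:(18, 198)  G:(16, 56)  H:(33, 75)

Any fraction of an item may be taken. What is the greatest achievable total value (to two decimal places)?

Sort by value per unit weight and fill in that order.
Order: B (270/22=12.27) > F (198/18=11.00) > E (240/25=9.60) > A (238/36=6.61) > C (152/28=5.43) > G (56/16=3.50) > H (75/33=2.27) > D (52/30=1.73)
Fill: take B (22 @ 270) → take F (18 @ 198) → take E (25 @ 240) → take A (36 @ 238) → take 23/28 of C → 124.86; 124/124 used.
Total value = 1070.86

1070.86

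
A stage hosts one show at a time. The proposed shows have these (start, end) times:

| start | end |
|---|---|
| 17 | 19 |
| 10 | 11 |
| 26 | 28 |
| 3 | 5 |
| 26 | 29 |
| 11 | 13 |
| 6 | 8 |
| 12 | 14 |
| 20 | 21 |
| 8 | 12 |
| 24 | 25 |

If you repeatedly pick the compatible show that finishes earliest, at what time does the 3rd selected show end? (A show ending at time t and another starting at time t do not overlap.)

11

Greedy by earliest finish: after sorting by end time, pick each interval compatible with the last pick.
Sorted by end: (3,5)  (6,8)  (10,11)  (8,12)  (11,13)  (12,14)  (17,19)  (20,21)  (24,25)  (26,28)  (26,29)
take (3,5); take (6,8); take (10,11); skip (8,12); take (11,13); take (17,19); take (20,21); take (24,25); take (26,28).
Selected: (3,5) (6,8) (10,11) (11,13) (17,19) (20,21) (24,25) (26,28)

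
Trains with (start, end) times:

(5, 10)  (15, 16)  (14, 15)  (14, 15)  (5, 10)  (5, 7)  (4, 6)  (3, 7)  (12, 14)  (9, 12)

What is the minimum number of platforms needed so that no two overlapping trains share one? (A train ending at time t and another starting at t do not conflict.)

Count concurrent intervals with a sweep; the peak is the room count.
starts: [3, 4, 5, 5, 5, 9, 12, 14, 14, 15]
ends:   [6, 7, 7, 10, 10, 12, 14, 15, 15, 16]
s3→1 s4→2 s5→3 s5→4 s5→5  — peak 5.

5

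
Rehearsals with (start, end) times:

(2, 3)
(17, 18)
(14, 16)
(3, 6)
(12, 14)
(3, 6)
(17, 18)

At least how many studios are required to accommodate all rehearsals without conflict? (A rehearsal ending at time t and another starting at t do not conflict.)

Count concurrent intervals with a sweep; the peak is the room count.
Events (time:±→running): 2:+→1 3:-→0 3:+→1 3:+→2 … peak 2.

2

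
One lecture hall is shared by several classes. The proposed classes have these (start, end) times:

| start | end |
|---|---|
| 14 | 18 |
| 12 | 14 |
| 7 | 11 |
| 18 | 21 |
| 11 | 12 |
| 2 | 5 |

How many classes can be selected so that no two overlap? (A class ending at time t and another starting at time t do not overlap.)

6

Sorted by end: (2,5)  (7,11)  (11,12)  (12,14)  (14,18)  (18,21)
take (2,5); take (7,11); take (11,12); take (12,14); take (14,18); take (18,21).
Selected 6 classes.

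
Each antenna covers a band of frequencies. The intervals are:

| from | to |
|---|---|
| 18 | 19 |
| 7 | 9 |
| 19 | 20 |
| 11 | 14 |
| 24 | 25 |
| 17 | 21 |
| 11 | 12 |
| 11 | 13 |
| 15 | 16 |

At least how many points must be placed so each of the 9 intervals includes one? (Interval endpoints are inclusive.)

5

Sort by right endpoint; whenever an interval is uncovered, place a point at its right end.
Sorted: [7,9] [11,12] [11,13] [11,14] [15,16] [18,19] [19,20] [17,21] [24,25]
{[7,9]} hit by 9; {[11,12],[11,13],[11,14]} hit by 12; {[15,16]} hit by 16; {[18,19],[19,20],[17,21]} hit by 19; {[24,25]} hit by 25.
Points: 9, 12, 16, 19, 25 (5 total).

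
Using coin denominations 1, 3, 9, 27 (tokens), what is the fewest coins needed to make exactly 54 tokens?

2

54 = 2×27
Total coins = 2 = 2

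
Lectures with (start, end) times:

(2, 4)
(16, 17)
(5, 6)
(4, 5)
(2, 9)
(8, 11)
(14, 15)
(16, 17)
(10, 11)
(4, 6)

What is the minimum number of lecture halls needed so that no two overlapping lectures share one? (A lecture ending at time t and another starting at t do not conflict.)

3

starts: [2, 2, 4, 4, 5, 8, 10, 14, 16, 16]
ends:   [4, 5, 6, 6, 9, 11, 11, 15, 17, 17]
s2→1 s2→2 e4→1 s4→2 s4→3  — peak 3.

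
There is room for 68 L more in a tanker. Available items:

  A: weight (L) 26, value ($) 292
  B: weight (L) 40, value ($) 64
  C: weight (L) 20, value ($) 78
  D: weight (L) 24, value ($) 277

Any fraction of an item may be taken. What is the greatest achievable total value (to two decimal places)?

639.20

Greedy by value/weight ratio, highest first.
Ratios (sorted): D 11.54, A 11.23, C 3.90, B 1.60
take D (24 @ 277); take A (26 @ 292); take 18/20 of C → 70.20. Capacity used 68/68.
Total value = 639.20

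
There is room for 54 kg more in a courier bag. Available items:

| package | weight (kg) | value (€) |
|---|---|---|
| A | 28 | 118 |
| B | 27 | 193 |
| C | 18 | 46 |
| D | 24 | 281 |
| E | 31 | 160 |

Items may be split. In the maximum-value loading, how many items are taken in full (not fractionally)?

Greedy by value/weight ratio, highest first.
Order: D (281/24=11.71) > B (193/27=7.15) > E (160/31=5.16) > A (118/28=4.21) > C (46/18=2.56)
Fill: take D (24 @ 281) → take B (27 @ 193) → take 3/31 of E → 15.48; 54/54 used.
2 item(s) taken whole; one partial (take 3/31 of E).

2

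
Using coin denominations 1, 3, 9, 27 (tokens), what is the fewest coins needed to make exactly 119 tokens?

7

119 − 4×27→11 − 1×9→2 − 2×1→0
Total coins = 4 + 1 + 2 = 7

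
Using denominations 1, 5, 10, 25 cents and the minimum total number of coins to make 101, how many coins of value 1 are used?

1

101 = 4×25 + 1×1
Count of 1: 1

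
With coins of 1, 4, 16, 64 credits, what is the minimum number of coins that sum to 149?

5

149 = 2×64 + 1×16 + 1×4 + 1×1
Total coins = 2 + 1 + 1 + 1 = 5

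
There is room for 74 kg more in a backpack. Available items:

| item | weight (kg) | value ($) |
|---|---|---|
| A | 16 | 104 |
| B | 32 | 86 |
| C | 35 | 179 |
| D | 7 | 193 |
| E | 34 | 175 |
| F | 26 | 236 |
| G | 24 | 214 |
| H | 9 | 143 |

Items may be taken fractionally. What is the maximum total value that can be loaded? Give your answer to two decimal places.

Ratios (sorted): D 27.57, H 15.89, F 9.08, G 8.92, A 6.50, E 5.15, C 5.11, B 2.69
take D (7 @ 193); take H (9 @ 143); take F (26 @ 236); take G (24 @ 214); take 8/16 of A → 52.00. Capacity used 74/74.
Total value = 838.00

838.00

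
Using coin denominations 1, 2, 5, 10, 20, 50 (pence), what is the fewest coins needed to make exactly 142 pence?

5

142 = 2×50 + 2×20 + 1×2
Total coins = 2 + 2 + 1 = 5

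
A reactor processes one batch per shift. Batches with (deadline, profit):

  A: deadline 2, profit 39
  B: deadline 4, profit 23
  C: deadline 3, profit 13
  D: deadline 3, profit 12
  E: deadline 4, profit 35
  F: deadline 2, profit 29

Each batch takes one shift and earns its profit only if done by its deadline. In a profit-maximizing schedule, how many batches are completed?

Take jobs in profit order; each goes to the latest open slot no later than its deadline.
Profit order: A=39 E=35 F=29 B=23 C=13 D=12
Assign: A→slot 2, E→slot 4, F→slot 1, B→slot 3, C skipped, D skipped.
Slots: [1:F] [2:A] [3:B] [4:E]
4 of 6 scheduled.

4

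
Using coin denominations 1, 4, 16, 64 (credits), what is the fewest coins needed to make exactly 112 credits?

4

112 = 1×64 + 3×16
Total coins = 1 + 3 = 4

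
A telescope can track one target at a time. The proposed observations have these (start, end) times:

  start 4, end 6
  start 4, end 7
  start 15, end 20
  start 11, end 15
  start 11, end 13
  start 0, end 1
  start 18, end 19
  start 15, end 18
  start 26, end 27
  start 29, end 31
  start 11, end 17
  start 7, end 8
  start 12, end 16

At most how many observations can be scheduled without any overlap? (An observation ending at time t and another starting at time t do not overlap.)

8

Order by finish time; keep every interval that doesn't clash with the previous kept one.
Sorted by end: (0,1)  (4,6)  (4,7)  (7,8)  (11,13)  (11,15)  (12,16)  (11,17)  (15,18)  (18,19)  (15,20)  (26,27)  (29,31)
take (0,1); take (4,6); take (7,8); take (11,13); skip (11,15); skip (12,16); take (15,18); take (18,19); take (26,27); take (29,31).
Selected 8 observations.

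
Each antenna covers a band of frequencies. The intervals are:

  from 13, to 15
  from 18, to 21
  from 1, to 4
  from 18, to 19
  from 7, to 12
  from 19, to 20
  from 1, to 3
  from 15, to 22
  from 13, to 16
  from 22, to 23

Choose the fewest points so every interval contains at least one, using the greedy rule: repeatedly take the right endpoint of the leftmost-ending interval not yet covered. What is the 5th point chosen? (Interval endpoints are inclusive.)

23

Sort by right endpoint; whenever an interval is uncovered, place a point at its right end.
By right end: [1,3]  [1,4]  [7,12]  [13,15]  [13,16]  [18,19]  [19,20]  [18,21]  [15,22]  [22,23]
[1,3] uncovered → point at 3; [7,12] uncovered → point at 12; [13,15] uncovered → point at 15; [18,19] uncovered → point at 19; [22,23] uncovered → point at 23.
Points: 3, 12, 15, 19, 23 (5 total).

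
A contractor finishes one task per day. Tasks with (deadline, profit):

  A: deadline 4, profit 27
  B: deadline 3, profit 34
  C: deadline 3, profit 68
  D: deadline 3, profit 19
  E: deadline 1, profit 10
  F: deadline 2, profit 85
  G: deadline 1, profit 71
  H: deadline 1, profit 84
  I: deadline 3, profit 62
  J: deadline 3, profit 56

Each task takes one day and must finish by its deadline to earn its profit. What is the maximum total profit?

264

Sort by profit descending; place each in the latest free slot ≤ its deadline.
By profit: F(d2,85), H(d1,84), G(d1,71), C(d3,68), I(d3,62), J(d3,56), B(d3,34), A(d4,27), D(d3,19), E(d1,10)
F→slot 2; H→slot 1; G skipped; C→slot 3; I skipped; J skipped; B skipped; A→slot 4; D skipped; E skipped.
Profit = 84 + 85 + 68 + 27 = 264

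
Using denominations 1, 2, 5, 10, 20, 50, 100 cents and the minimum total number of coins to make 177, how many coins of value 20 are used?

Use the largest denomination that fits, subtract, and repeat.
177 − 1×100→77 − 1×50→27 − 1×20→7 − 1×5→2 − 1×2→0
Count of 20: 1

1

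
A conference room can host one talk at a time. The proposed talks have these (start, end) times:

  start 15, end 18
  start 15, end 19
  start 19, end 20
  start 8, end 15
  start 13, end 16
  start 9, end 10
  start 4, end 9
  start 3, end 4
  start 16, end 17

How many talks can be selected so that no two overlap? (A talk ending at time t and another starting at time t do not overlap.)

Sort by end time and greedily take each interval whose start is ≥ the last chosen end.
Sorted by end: (3,4)  (4,9)  (9,10)  (8,15)  (13,16)  (16,17)  (15,18)  (15,19)  (19,20)
take (3,4); take (4,9); take (9,10); take (13,16); take (16,17); take (19,20).
Selected 6 talks.

6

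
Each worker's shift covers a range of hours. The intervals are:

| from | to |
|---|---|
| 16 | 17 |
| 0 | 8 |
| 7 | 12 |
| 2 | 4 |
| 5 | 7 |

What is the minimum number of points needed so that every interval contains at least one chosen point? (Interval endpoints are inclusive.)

3

Process intervals by earliest right end; each time one isn't hit yet, stab at its right endpoint.
Sorted: [2,4] [5,7] [0,8] [7,12] [16,17]
{[2,4]} hit by 4; {[5,7],[0,8],[7,12]} hit by 7; {[16,17]} hit by 17.
Points: 4, 7, 17 (3 total).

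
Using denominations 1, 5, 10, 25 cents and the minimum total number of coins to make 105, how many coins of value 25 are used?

4

Greedy: take as many of the largest coin as possible, then repeat with the remainder.
105 − 4×25→5 − 1×5→0
Count of 25: 4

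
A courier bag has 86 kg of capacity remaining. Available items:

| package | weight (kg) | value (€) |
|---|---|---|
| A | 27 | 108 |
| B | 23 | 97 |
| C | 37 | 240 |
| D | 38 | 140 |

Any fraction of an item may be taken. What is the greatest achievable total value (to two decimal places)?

Sort by value per unit weight and fill in that order.
Order: C (240/37=6.49) > B (97/23=4.22) > A (108/27=4.00) > D (140/38=3.68)
Fill: take C (37 @ 240) → take B (23 @ 97) → take 26/27 of A → 104.00; 86/86 used.
Total value = 441.00

441.00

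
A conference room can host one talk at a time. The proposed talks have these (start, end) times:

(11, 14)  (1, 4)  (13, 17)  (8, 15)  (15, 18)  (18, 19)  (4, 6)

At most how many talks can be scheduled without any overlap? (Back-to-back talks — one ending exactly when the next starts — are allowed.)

By end time: (1,4), (4,6), (11,14), (8,15), (13,17), (15,18), (18,19).
Pick (1,4); next start ≥ 4 → (4,6); next start ≥ 6 → (11,14); next start ≥ 14 → (15,18); next start ≥ 18 → (18,19).
Selected 5 talks.

5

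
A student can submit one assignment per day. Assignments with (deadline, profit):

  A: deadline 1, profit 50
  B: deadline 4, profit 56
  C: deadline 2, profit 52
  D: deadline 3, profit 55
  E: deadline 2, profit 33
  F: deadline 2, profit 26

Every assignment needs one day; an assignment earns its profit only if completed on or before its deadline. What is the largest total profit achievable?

Profit order: B=56 D=55 C=52 A=50 E=33 F=26
Assign: B→slot 4, D→slot 3, C→slot 2, A→slot 1, E skipped, F skipped.
Slots: [1:A] [2:C] [3:D] [4:B]
Profit = 50 + 52 + 55 + 56 = 213

213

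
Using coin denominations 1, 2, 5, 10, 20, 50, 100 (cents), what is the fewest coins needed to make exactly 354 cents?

6

Greedy: take as many of the largest coin as possible, then repeat with the remainder.
354 − 3×100→54 − 1×50→4 − 2×2→0
Total coins = 3 + 1 + 2 = 6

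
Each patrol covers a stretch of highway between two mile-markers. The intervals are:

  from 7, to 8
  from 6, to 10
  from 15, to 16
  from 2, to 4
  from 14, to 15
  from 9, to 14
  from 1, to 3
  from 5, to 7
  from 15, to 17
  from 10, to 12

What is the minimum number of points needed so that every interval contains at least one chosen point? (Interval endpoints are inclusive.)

4

Process intervals by earliest right end; each time one isn't hit yet, stab at its right endpoint.
By right end: [1,3]  [2,4]  [5,7]  [7,8]  [6,10]  [10,12]  [9,14]  [14,15]  [15,16]  [15,17]
[1,3] uncovered → point at 3; [5,7] uncovered → point at 7; [10,12] uncovered → point at 12; [14,15] uncovered → point at 15.
Points: 3, 7, 12, 15 (4 total).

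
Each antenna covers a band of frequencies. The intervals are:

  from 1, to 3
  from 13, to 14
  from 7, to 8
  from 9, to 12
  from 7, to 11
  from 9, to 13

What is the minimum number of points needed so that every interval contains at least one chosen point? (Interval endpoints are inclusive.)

4

Sort by right endpoint; whenever an interval is uncovered, place a point at its right end.
By right end: [1,3]  [7,8]  [7,11]  [9,12]  [9,13]  [13,14]
[1,3] uncovered → point at 3; [7,8] uncovered → point at 8; [9,12] uncovered → point at 12; [13,14] uncovered → point at 14.
Points: 3, 8, 12, 14 (4 total).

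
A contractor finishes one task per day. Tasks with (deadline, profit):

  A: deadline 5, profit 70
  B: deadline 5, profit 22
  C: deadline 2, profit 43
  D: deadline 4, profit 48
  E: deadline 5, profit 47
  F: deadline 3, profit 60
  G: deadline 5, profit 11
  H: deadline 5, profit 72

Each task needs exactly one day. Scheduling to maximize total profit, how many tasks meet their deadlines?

Take jobs in profit order; each goes to the latest open slot no later than its deadline.
Profit order: H=72 A=70 F=60 D=48 E=47 C=43 B=22 G=11
Assign: H→slot 5, A→slot 4, F→slot 3, D→slot 2, E→slot 1, C skipped, B skipped, G skipped.
Slots: [1:E] [2:D] [3:F] [4:A] [5:H]
5 of 8 scheduled.

5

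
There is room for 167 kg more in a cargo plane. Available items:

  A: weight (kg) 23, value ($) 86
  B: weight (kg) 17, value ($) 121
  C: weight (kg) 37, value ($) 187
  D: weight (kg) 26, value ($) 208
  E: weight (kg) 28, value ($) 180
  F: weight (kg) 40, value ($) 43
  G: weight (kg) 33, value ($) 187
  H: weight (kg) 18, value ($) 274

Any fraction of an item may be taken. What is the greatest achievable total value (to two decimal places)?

Greedy by value/weight ratio, highest first.
Order: H (274/18=15.22) > D (208/26=8.00) > B (121/17=7.12) > E (180/28=6.43) > G (187/33=5.67) > C (187/37=5.05) > A (86/23=3.74) > F (43/40=1.07)
Fill: take H (18 @ 274) → take D (26 @ 208) → take B (17 @ 121) → take E (28 @ 180) → take G (33 @ 187) → take C (37 @ 187) → take 8/23 of A → 29.91; 167/167 used.
Total value = 1186.91

1186.91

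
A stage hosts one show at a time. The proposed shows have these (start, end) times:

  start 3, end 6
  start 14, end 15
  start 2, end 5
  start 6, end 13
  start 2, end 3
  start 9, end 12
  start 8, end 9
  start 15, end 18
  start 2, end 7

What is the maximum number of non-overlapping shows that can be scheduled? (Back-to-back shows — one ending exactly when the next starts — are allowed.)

Greedy by earliest finish: after sorting by end time, pick each interval compatible with the last pick.
Sorted by end: (2,3)  (2,5)  (3,6)  (2,7)  (8,9)  (9,12)  (6,13)  (14,15)  (15,18)
take (2,3); take (3,6); skip (2,7); take (8,9); take (9,12); take (14,15); take (15,18).
Selected 6 shows.

6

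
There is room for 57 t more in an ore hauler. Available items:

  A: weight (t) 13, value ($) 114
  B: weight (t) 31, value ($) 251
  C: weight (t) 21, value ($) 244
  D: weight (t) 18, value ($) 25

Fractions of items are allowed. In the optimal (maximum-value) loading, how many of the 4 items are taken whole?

Greedy by value/weight ratio, highest first.
Ratios (sorted): C 11.62, A 8.77, B 8.10, D 1.39
take C (21 @ 244); take A (13 @ 114); take 23/31 of B → 186.23. Capacity used 57/57.
2 item(s) taken whole; one partial (take 23/31 of B).

2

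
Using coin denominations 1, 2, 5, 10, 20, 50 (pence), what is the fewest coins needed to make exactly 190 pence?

5

190 = 3×50 + 2×20
Total coins = 3 + 2 = 5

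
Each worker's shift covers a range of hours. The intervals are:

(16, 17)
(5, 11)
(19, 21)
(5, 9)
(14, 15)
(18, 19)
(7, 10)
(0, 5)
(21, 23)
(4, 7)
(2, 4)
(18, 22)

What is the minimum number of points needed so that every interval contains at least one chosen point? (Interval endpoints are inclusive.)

6

Sorted: [2,4] [0,5] [4,7] [5,9] [7,10] [5,11] [14,15] [16,17] [18,19] [19,21] [18,22] [21,23]
{[2,4],[0,5],[4,7]} hit by 4; {[5,9],[7,10],[5,11]} hit by 9; {[14,15]} hit by 15; {[16,17]} hit by 17; {[18,19],[19,21],[18,22]} hit by 19; {[21,23]} hit by 23.
Points: 4, 9, 15, 17, 19, 23 (6 total).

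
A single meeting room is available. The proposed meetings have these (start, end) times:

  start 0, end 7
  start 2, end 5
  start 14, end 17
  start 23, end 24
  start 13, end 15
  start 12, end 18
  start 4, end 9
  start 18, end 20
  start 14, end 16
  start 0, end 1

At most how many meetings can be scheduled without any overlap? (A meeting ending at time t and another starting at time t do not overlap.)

Order by finish time; keep every interval that doesn't clash with the previous kept one.
Sorted by end: (0,1)  (2,5)  (0,7)  (4,9)  (13,15)  (14,16)  (14,17)  (12,18)  (18,20)  (23,24)
take (0,1); take (2,5); take (13,15); take (18,20); take (23,24).
Selected 5 meetings.

5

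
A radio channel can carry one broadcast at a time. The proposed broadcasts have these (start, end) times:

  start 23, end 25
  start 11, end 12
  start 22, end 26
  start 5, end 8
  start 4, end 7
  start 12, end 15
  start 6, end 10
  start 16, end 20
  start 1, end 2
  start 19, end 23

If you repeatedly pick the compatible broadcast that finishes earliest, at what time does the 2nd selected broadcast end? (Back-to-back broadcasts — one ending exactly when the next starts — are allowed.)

7

Greedy by earliest finish: after sorting by end time, pick each interval compatible with the last pick.
By end time: (1,2), (4,7), (5,8), (6,10), (11,12), (12,15), (16,20), (19,23), (23,25), (22,26).
Pick (1,2); next start ≥ 2 → (4,7); next start ≥ 7 → (11,12); next start ≥ 12 → (12,15); next start ≥ 15 → (16,20); next start ≥ 20 → (23,25).
Selected: (1,2) (4,7) (11,12) (12,15) (16,20) (23,25)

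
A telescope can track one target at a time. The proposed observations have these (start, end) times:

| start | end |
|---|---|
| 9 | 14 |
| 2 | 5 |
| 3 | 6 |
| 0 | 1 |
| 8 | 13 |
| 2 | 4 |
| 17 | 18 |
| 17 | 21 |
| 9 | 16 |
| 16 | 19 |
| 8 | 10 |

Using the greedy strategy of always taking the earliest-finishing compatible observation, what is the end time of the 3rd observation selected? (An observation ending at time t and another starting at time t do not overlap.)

10

Greedy by earliest finish: after sorting by end time, pick each interval compatible with the last pick.
Sorted by end: (0,1)  (2,4)  (2,5)  (3,6)  (8,10)  (8,13)  (9,14)  (9,16)  (17,18)  (16,19)  (17,21)
take (0,1); take (2,4); take (8,10); skip (8,13); skip (9,14); skip (9,16); take (17,18).
Selected: (0,1) (2,4) (8,10) (17,18)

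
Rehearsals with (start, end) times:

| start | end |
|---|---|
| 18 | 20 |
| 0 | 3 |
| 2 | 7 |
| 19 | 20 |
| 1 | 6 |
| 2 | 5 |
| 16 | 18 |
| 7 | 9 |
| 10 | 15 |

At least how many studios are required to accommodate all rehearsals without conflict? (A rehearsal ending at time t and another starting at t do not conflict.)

Events (time:±→running): 0:+→1 1:+→2 2:+→3 2:+→4 … peak 4.

4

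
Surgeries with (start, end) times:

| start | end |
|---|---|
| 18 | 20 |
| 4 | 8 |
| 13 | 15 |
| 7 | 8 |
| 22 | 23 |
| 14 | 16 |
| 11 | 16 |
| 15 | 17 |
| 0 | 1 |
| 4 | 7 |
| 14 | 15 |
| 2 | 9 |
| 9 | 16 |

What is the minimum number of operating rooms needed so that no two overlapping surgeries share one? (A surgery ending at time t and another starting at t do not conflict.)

5

The answer is the maximum number of intervals overlapping at any instant.
Events (time:±→running): 0:+→1 1:-→0 2:+→1 4:+→2 4:+→3 7:-→2 7:+→3 8:-→2 8:-→1 9:-→0 9:+→1 11:+→2 13:+→3 14:+→4 14:+→5 … peak 5.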